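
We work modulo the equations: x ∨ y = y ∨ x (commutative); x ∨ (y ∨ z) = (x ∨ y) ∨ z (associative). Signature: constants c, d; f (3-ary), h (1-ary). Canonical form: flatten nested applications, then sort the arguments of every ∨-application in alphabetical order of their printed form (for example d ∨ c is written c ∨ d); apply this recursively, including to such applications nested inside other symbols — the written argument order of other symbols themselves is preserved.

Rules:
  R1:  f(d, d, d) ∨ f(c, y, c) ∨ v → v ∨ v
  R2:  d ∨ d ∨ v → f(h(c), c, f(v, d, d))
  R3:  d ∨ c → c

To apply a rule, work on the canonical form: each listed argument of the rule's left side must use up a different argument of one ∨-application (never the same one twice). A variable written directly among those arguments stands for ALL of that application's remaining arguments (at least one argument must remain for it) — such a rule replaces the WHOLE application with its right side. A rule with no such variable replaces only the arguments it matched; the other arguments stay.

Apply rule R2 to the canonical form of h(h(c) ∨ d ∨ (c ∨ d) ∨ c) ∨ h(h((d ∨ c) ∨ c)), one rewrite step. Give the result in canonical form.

Canonical form:  h(c ∨ c ∨ d ∨ d ∨ h(c)) ∨ h(h(c ∨ c ∨ d))
Match R2:  consume d, d;  v := c ∨ c ∨ h(c)
The variable takes the whole remainder — replace the entire application.
New term:  h(f(h(c), c, f(c ∨ c ∨ h(c), d, d))) ∨ h(h(c ∨ c ∨ d))

Answer: h(f(h(c), c, f(c ∨ c ∨ h(c), d, d))) ∨ h(h(c ∨ c ∨ d))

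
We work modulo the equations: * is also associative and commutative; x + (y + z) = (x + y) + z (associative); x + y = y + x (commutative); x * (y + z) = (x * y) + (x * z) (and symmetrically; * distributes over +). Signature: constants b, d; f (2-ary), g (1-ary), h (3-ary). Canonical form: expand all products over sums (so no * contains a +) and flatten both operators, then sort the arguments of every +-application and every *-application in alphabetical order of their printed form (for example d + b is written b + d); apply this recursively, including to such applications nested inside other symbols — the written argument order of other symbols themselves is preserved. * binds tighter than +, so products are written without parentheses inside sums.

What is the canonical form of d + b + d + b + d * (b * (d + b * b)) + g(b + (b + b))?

Answer: b + b + b * b * b * d + b * d * d + d + d + g(b + b + b)

Derivation:
Expand products over sums:  d + b + d + b + b * d * d + b * b * b * d + g(b + b + b)
Sort:  b + b + b * b * b * d + b * d * d + d + d + g(b + b + b)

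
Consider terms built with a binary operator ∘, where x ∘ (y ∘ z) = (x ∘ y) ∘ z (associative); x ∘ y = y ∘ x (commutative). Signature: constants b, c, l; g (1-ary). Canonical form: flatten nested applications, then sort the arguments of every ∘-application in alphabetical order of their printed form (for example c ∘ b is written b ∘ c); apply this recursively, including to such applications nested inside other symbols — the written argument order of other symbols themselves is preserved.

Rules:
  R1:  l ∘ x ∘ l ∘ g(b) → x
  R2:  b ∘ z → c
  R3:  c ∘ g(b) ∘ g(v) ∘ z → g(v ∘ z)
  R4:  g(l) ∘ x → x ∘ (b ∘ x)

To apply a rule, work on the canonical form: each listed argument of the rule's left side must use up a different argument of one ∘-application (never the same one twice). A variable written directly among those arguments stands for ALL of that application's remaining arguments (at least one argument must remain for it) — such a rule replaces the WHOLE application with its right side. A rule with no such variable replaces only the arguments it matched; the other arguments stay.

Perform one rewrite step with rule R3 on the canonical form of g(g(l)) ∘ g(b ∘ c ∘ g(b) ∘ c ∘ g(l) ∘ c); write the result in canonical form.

Answer: g(g(b ∘ c ∘ c ∘ l)) ∘ g(g(l))

Derivation:
Canonical form:  g(b ∘ c ∘ c ∘ c ∘ g(b) ∘ g(l)) ∘ g(g(l))
R3 matches:  uses c, g(b), g(l);  v := l, z := b ∘ c ∘ c
Every leftover argument binds to the variable; the entire application is replaced.
Result:  g(g(b ∘ c ∘ c ∘ l)) ∘ g(g(l))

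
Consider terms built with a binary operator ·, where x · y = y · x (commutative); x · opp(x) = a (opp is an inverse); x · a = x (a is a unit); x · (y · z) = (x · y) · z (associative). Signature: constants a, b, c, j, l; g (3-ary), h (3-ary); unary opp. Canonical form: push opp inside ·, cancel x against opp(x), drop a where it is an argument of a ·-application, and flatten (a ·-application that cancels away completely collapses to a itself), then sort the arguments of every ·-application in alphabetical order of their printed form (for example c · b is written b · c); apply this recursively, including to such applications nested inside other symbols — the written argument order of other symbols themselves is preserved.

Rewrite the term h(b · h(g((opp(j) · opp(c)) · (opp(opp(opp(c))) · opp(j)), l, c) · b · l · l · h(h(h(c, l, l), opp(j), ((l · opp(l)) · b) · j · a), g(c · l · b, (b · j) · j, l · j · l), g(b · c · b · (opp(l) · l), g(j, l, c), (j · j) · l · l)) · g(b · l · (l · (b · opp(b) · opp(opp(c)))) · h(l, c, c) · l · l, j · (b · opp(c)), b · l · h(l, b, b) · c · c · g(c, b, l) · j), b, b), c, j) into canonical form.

Answer: h(b · h(b · g(b · c · h(l, c, c) · l · l · l · l, b · j · opp(c), b · c · c · g(c, b, l) · h(l, b, b) · j · l) · g(opp(c) · opp(c) · opp(j) · opp(j), l, c) · h(h(h(c, l, l), opp(j), b · j), g(b · c · l, b · j · j, j · l · l), g(b · b · c, g(j, l, c), j · j · l · l)) · l · l, b, b), c, j)

Derivation:
Descend into:  b · h(g((opp(j) · opp(c)) · (opp(opp(opp(c))) · opp(j)), l, c) · b · l · l · h(h(h(c, l, l), opp(j), ((l · opp(l)) · b) · j · a), g(c · l · b, (b · j) · j, l · j · l), g(b · c · b · (opp(l) · l), g(j, l, c), (j · j) · l · l)) · g(b · l · (l · (b · opp(b) · opp(opp(c)))) · h(l, c, c) · l · l, j · (b · opp(c)), b · l · h(l, b, b) · c · c · g(c, b, l) · j), b, b)
Push opp inside:  distribute opp over · and collapse double opp
Collect:  b · h(b · g(b · c · h(l, c, c) · l · l · l · l, b · j · opp(c), b · c · c · g(c, b, l) · h(l, b, b) · j · l) · g(opp(c) · opp(c) · opp(j) · opp(j), l, c) · h(h(h(c, l, l), opp(j), b · j), g(b · c · l, b · j · j, j · l · l), g(b · b · c, g(j, l, c), j · j · l · l)) · l · l, b, b)
Reassemble:  h(b · h(b · g(b · c · h(l, c, c) · l · l · l · l, b · j · opp(c), b · c · c · g(c, b, l) · h(l, b, b) · j · l) · g(opp(c) · opp(c) · opp(j) · opp(j), l, c) · h(h(h(c, l, l), opp(j), b · j), g(b · c · l, b · j · j, j · l · l), g(b · b · c, g(j, l, c), j · j · l · l)) · l · l, b, b), c, j)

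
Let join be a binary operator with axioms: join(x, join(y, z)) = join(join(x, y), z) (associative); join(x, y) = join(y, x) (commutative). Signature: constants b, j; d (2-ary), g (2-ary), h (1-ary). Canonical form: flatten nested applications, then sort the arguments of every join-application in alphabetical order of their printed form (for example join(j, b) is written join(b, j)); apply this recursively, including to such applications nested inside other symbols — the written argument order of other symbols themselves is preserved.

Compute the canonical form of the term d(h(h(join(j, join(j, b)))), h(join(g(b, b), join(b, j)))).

Descend into:  join(g(b, b), join(b, j))
Un-nest:  join(g(b, b), b, j)
Sort arguments:  join(b, g(b, b), j)
Put back:  d(h(h(join(b, j, j))), h(join(b, g(b, b), j)))

Answer: d(h(h(join(b, j, j))), h(join(b, g(b, b), j)))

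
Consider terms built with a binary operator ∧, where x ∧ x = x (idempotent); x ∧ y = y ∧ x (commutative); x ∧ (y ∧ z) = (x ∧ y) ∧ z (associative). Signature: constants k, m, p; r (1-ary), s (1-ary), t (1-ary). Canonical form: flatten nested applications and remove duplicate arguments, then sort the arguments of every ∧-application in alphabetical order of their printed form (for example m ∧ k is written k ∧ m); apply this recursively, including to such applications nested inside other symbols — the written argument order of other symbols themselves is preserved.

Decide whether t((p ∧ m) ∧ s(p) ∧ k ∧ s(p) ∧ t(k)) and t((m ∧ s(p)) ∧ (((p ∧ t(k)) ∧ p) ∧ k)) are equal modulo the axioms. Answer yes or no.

Left:  t((p ∧ m) ∧ s(p) ∧ k ∧ s(p) ∧ t(k))
  Descend into:  (p ∧ m) ∧ s(p) ∧ k ∧ s(p) ∧ t(k)
  Flatten:  p ∧ m ∧ s(p) ∧ k ∧ s(p) ∧ t(k)
  Idempotence:  drop duplicate s(p)
  Sort:  k ∧ m ∧ p ∧ s(p) ∧ t(k)
  Rebuild:  t(k ∧ m ∧ p ∧ s(p) ∧ t(k))
Right:  t((m ∧ s(p)) ∧ (((p ∧ t(k)) ∧ p) ∧ k))
  Focus inside:  (m ∧ s(p)) ∧ (((p ∧ t(k)) ∧ p) ∧ k)
  Merge nested applications:  m ∧ s(p) ∧ p ∧ t(k) ∧ p ∧ k
  Drop duplicates:  drop duplicate p
  Sort arguments:  k ∧ m ∧ p ∧ s(p) ∧ t(k)
  Rebuild:  t(k ∧ m ∧ p ∧ s(p) ∧ t(k))

Answer: yes — both canonical forms are t(k ∧ m ∧ p ∧ s(p) ∧ t(k))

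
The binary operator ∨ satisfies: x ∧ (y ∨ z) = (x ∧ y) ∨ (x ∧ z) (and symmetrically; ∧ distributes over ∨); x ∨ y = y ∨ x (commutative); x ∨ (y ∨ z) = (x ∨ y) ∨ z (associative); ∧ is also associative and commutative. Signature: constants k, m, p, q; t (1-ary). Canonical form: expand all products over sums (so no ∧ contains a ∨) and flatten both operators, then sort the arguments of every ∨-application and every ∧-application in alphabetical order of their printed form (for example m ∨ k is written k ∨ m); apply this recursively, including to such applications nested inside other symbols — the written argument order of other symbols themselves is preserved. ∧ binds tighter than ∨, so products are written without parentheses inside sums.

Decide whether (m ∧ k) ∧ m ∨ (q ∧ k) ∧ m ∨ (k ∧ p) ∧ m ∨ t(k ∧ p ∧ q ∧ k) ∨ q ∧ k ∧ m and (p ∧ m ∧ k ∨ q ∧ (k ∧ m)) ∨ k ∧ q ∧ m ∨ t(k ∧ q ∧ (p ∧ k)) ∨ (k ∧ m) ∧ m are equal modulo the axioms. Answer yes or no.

Left:  (m ∧ k) ∧ m ∨ (q ∧ k) ∧ m ∨ (k ∧ p) ∧ m ∨ t(k ∧ p ∧ q ∧ k) ∨ q ∧ k ∧ m
  Flatten:  k ∧ m ∧ m ∨ k ∧ m ∧ q ∨ k ∧ m ∧ p ∨ t(k ∧ k ∧ p ∧ q) ∨ k ∧ m ∧ q
  Order the arguments:  k ∧ m ∧ m ∨ k ∧ m ∧ p ∨ k ∧ m ∧ q ∨ k ∧ m ∧ q ∨ t(k ∧ k ∧ p ∧ q)
Right:  (p ∧ m ∧ k ∨ q ∧ (k ∧ m)) ∨ k ∧ q ∧ m ∨ t(k ∧ q ∧ (p ∧ k)) ∨ (k ∧ m) ∧ m
  Merge nested applications:  k ∧ m ∧ p ∨ k ∧ m ∧ q ∨ k ∧ m ∧ q ∨ t(k ∧ k ∧ p ∧ q) ∨ k ∧ m ∧ m
  Order the arguments:  k ∧ m ∧ m ∨ k ∧ m ∧ p ∨ k ∧ m ∧ q ∨ k ∧ m ∧ q ∨ t(k ∧ k ∧ p ∧ q)

Answer: yes — both canonical forms are k ∧ m ∧ m ∨ k ∧ m ∧ p ∨ k ∧ m ∧ q ∨ k ∧ m ∧ q ∨ t(k ∧ k ∧ p ∧ q)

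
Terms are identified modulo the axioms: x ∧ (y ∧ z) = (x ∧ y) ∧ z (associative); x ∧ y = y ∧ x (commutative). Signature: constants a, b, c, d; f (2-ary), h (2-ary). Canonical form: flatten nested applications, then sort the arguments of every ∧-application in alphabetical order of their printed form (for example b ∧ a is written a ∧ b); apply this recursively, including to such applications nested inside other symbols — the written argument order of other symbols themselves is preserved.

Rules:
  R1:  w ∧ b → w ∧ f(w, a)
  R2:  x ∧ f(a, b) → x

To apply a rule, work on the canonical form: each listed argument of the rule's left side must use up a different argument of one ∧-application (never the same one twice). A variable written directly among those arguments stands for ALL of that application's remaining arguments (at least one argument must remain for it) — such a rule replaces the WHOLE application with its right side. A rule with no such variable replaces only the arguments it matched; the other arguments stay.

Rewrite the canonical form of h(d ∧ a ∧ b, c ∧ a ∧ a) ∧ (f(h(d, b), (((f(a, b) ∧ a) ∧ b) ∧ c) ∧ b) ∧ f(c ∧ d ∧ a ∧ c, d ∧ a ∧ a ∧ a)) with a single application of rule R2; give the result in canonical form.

Answer: f(a ∧ c ∧ c ∧ d, a ∧ a ∧ a ∧ d) ∧ f(h(d, b), a ∧ b ∧ b ∧ c) ∧ h(a ∧ b ∧ d, a ∧ a ∧ c)

Derivation:
Canonical form:  f(a ∧ c ∧ c ∧ d, a ∧ a ∧ a ∧ d) ∧ f(h(d, b), a ∧ b ∧ b ∧ c ∧ f(a, b)) ∧ h(a ∧ b ∧ d, a ∧ a ∧ c)
Apply R2:  consuming f(a, b);  x := a ∧ b ∧ b ∧ c
The variable takes the whole remainder — replace the entire application.
New term:  f(a ∧ c ∧ c ∧ d, a ∧ a ∧ a ∧ d) ∧ f(h(d, b), a ∧ b ∧ b ∧ c) ∧ h(a ∧ b ∧ d, a ∧ a ∧ c)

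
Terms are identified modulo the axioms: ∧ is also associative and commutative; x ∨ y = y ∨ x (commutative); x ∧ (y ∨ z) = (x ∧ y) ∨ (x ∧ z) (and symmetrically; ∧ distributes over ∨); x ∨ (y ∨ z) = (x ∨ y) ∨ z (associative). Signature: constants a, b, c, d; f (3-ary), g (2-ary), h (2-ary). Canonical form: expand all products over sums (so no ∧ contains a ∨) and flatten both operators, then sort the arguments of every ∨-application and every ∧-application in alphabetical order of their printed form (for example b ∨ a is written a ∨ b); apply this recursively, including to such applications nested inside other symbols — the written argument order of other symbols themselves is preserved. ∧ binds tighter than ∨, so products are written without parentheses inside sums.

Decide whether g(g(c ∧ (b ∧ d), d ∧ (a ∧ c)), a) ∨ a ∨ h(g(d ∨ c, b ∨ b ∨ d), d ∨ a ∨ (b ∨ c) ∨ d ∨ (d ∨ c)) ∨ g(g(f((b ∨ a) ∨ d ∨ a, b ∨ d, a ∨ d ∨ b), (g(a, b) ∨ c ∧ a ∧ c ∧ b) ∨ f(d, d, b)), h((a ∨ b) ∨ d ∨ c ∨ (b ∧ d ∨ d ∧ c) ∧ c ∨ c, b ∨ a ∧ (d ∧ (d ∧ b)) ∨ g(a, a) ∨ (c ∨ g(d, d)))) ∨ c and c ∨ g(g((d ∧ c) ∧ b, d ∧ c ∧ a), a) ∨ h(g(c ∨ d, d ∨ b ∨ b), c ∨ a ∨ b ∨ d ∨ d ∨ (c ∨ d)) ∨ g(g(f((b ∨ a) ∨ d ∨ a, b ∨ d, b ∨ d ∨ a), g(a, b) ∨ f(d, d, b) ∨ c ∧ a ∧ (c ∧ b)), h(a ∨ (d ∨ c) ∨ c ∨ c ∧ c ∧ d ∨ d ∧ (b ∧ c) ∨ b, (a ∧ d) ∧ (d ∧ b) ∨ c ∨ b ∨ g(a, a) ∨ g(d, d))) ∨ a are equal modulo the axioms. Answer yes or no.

Left:  g(g(c ∧ (b ∧ d), d ∧ (a ∧ c)), a) ∨ a ∨ h(g(d ∨ c, b ∨ b ∨ d), d ∨ a ∨ (b ∨ c) ∨ d ∨ (d ∨ c)) ∨ g(g(f((b ∨ a) ∨ d ∨ a, b ∨ d, a ∨ d ∨ b), (g(a, b) ∨ c ∧ a ∧ c ∧ b) ∨ f(d, d, b)), h((a ∨ b) ∨ d ∨ c ∨ (b ∧ d ∨ d ∧ c) ∧ c ∨ c, b ∨ a ∧ (d ∧ (d ∧ b)) ∨ g(a, a) ∨ (c ∨ g(d, d)))) ∨ c
  Distribute:  g(g(b ∧ c ∧ d, a ∧ c ∧ d), a) ∨ a ∨ h(g(c ∨ d, b ∨ b ∨ d), a ∨ b ∨ c ∨ c ∨ d ∨ d ∨ d) ∨ g(g(f(a ∨ a ∨ b ∨ d, b ∨ d, a ∨ b ∨ d), a ∧ b ∧ c ∧ c ∨ f(d, d, b) ∨ g(a, b)), h(a ∨ b ∨ b ∧ c ∧ d ∨ c ∨ c ∨ c ∧ c ∧ d ∨ d, a ∧ b ∧ d ∧ d ∨ b ∨ c ∨ g(a, a) ∨ g(d, d))) ∨ c
  Sort arguments:  a ∨ c ∨ g(g(b ∧ c ∧ d, a ∧ c ∧ d), a) ∨ g(g(f(a ∨ a ∨ b ∨ d, b ∨ d, a ∨ b ∨ d), a ∧ b ∧ c ∧ c ∨ f(d, d, b) ∨ g(a, b)), h(a ∨ b ∨ b ∧ c ∧ d ∨ c ∨ c ∨ c ∧ c ∧ d ∨ d, a ∧ b ∧ d ∧ d ∨ b ∨ c ∨ g(a, a) ∨ g(d, d))) ∨ h(g(c ∨ d, b ∨ b ∨ d), a ∨ b ∨ c ∨ c ∨ d ∨ d ∨ d)
Right:  c ∨ g(g((d ∧ c) ∧ b, d ∧ c ∧ a), a) ∨ h(g(c ∨ d, d ∨ b ∨ b), c ∨ a ∨ b ∨ d ∨ d ∨ (c ∨ d)) ∨ g(g(f((b ∨ a) ∨ d ∨ a, b ∨ d, b ∨ d ∨ a), g(a, b) ∨ f(d, d, b) ∨ c ∧ a ∧ (c ∧ b)), h(a ∨ (d ∨ c) ∨ c ∨ c ∧ c ∧ d ∨ d ∧ (b ∧ c) ∨ b, (a ∧ d) ∧ (d ∧ b) ∨ c ∨ b ∨ g(a, a) ∨ g(d, d))) ∨ a
  Merge nested applications:  c ∨ g(g(b ∧ c ∧ d, a ∧ c ∧ d), a) ∨ h(g(c ∨ d, b ∨ b ∨ d), a ∨ b ∨ c ∨ c ∨ d ∨ d ∨ d) ∨ g(g(f(a ∨ a ∨ b ∨ d, b ∨ d, a ∨ b ∨ d), a ∧ b ∧ c ∧ c ∨ f(d, d, b) ∨ g(a, b)), h(a ∨ b ∨ b ∧ c ∧ d ∨ c ∨ c ∨ c ∧ c ∧ d ∨ d, a ∧ b ∧ d ∧ d ∨ b ∨ c ∨ g(a, a) ∨ g(d, d))) ∨ a
  Order the arguments:  a ∨ c ∨ g(g(b ∧ c ∧ d, a ∧ c ∧ d), a) ∨ g(g(f(a ∨ a ∨ b ∨ d, b ∨ d, a ∨ b ∨ d), a ∧ b ∧ c ∧ c ∨ f(d, d, b) ∨ g(a, b)), h(a ∨ b ∨ b ∧ c ∧ d ∨ c ∨ c ∨ c ∧ c ∧ d ∨ d, a ∧ b ∧ d ∧ d ∨ b ∨ c ∨ g(a, a) ∨ g(d, d))) ∨ h(g(c ∨ d, b ∨ b ∨ d), a ∨ b ∨ c ∨ c ∨ d ∨ d ∨ d)

Answer: yes — both canonical forms are a ∨ c ∨ g(g(b ∧ c ∧ d, a ∧ c ∧ d), a) ∨ g(g(f(a ∨ a ∨ b ∨ d, b ∨ d, a ∨ b ∨ d), a ∧ b ∧ c ∧ c ∨ f(d, d, b) ∨ g(a, b)), h(a ∨ b ∨ b ∧ c ∧ d ∨ c ∨ c ∨ c ∧ c ∧ d ∨ d, a ∧ b ∧ d ∧ d ∨ b ∨ c ∨ g(a, a) ∨ g(d, d))) ∨ h(g(c ∨ d, b ∨ b ∨ d), a ∨ b ∨ c ∨ c ∨ d ∨ d ∨ d)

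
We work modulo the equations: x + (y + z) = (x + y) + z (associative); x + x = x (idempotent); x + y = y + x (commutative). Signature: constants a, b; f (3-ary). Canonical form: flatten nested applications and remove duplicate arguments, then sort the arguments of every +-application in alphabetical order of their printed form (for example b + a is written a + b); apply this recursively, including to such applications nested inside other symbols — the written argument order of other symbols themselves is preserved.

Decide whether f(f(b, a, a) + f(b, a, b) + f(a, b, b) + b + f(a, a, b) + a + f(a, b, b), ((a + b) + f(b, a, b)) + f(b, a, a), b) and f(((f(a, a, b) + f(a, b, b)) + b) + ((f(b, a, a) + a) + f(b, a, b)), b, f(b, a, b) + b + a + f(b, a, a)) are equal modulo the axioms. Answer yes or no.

Left:  f(f(b, a, a) + f(b, a, b) + f(a, b, b) + b + f(a, a, b) + a + f(a, b, b), ((a + b) + f(b, a, b)) + f(b, a, a), b)
  Work inside:  f(b, a, a) + f(b, a, b) + f(a, b, b) + b + f(a, a, b) + a + f(a, b, b)
  Drop duplicates:  drop duplicate f(a, b, b)
  Order the arguments:  a + b + f(a, a, b) + f(a, b, b) + f(b, a, a) + f(b, a, b)
  Reassemble:  f(a + b + f(a, a, b) + f(a, b, b) + f(b, a, a) + f(b, a, b), a + b + f(b, a, a) + f(b, a, b), b)
Right:  f(((f(a, a, b) + f(a, b, b)) + b) + ((f(b, a, a) + a) + f(b, a, b)), b, f(b, a, b) + b + a + f(b, a, a))
  Focus inside:  ((f(a, a, b) + f(a, b, b)) + b) + ((f(b, a, a) + a) + f(b, a, b))
  Un-nest:  f(a, a, b) + f(a, b, b) + b + f(b, a, a) + a + f(b, a, b)
  Sort arguments:  a + b + f(a, a, b) + f(a, b, b) + f(b, a, a) + f(b, a, b)
  Reassemble:  f(a + b + f(a, a, b) + f(a, b, b) + f(b, a, a) + f(b, a, b), b, a + b + f(b, a, a) + f(b, a, b))

Answer: no — f(a + b + f(a, a, b) + f(a, b, b) + f(b, a, a) + f(b, a, b), a + b + f(b, a, a) + f(b, a, b), b) vs f(a + b + f(a, a, b) + f(a, b, b) + f(b, a, a) + f(b, a, b), b, a + b + f(b, a, a) + f(b, a, b))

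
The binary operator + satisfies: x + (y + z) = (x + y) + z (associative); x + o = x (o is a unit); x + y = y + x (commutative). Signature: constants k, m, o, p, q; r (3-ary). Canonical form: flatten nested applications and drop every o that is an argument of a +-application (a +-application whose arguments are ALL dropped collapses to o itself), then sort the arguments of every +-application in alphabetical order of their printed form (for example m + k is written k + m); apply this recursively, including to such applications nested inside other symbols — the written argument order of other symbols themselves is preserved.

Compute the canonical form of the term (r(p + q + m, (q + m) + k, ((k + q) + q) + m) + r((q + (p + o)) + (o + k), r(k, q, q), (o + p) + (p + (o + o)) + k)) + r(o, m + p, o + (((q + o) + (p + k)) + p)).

Answer: r(k + p + q, r(k, q, q), k + p + p) + r(m + p + q, k + m + q, k + m + q + q) + r(o, m + p, k + p + p + q)

Derivation:
Flatten:  r(p + q + m, (q + m) + k, ((k + q) + q) + m) + r((q + (p + o)) + (o + k), r(k, q, q), (o + p) + (p + (o + o)) + k) + r(o, m + p, o + (((q + o) + (p + k)) + p))
Canonicalize subterm:  r(p + q + m, (q + m) + k, ((k + q) + q) + m)  →  r(m + p + q, k + m + q, k + m + q + q)
Canonicalize subterm:  r((q + (p + o)) + (o + k), r(k, q, q), (o + p) + (p + (o + o)) + k)  →  r(k + p + q, r(k, q, q), k + p + p)
Inside:  r(o, m + p, o + (((q + o) + (p + k)) + p))  →  r(o, m + p, k + p + p + q)
Sort arguments:  r(k + p + q, r(k, q, q), k + p + p) + r(m + p + q, k + m + q, k + m + q + q) + r(o, m + p, k + p + p + q)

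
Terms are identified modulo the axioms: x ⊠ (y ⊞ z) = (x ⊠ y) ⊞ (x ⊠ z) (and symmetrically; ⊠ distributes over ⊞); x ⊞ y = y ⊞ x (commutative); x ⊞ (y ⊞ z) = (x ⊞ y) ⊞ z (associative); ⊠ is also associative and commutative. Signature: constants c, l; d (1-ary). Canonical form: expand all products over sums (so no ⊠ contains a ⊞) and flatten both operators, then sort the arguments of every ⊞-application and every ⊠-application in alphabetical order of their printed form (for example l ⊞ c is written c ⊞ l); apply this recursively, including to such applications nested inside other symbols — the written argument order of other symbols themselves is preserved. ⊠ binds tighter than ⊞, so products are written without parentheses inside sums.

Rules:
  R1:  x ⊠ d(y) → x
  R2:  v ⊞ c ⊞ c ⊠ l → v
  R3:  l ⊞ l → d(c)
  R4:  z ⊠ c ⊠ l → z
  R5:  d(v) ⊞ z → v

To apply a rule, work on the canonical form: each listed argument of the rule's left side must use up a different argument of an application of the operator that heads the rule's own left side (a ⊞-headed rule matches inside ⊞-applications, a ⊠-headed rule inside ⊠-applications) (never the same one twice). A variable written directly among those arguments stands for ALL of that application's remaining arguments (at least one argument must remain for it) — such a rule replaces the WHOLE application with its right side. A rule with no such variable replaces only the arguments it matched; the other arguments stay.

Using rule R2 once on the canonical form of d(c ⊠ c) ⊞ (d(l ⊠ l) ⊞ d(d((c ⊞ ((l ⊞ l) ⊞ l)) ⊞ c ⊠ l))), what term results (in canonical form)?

Canonical form:  d(c ⊠ c) ⊞ d(d(c ⊞ c ⊠ l ⊞ l ⊞ l ⊞ l)) ⊞ d(l ⊠ l)
Match R2:  consume c, c ⊠ l;  v := l ⊞ l ⊞ l
Every leftover argument binds to the variable; the entire application is replaced.
Giving:  d(c ⊠ c) ⊞ d(d(l ⊞ l ⊞ l)) ⊞ d(l ⊠ l)

Answer: d(c ⊠ c) ⊞ d(d(l ⊞ l ⊞ l)) ⊞ d(l ⊠ l)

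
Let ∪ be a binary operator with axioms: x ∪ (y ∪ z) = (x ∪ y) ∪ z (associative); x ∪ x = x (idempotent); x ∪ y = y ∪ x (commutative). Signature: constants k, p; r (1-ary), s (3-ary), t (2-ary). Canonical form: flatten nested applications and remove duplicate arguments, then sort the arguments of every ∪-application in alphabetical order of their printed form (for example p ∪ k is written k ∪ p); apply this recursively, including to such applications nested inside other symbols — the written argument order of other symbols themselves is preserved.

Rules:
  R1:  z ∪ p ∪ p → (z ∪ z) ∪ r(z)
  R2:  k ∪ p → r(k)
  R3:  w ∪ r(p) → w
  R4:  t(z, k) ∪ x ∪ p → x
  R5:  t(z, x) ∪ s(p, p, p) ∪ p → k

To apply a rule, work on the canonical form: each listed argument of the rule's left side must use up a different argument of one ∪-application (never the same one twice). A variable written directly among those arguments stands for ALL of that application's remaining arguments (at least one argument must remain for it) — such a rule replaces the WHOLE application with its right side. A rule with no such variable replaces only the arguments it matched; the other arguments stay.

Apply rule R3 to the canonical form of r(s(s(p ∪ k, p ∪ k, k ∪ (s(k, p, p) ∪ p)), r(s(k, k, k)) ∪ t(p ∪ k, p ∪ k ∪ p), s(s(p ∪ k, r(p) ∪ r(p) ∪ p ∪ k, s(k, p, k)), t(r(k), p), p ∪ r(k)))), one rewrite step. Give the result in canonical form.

Answer: r(s(s(k ∪ p, k ∪ p, k ∪ p ∪ s(k, p, p)), r(s(k, k, k)) ∪ t(k ∪ p, k ∪ p), s(s(k ∪ p, k ∪ p, s(k, p, k)), t(r(k), p), p ∪ r(k))))

Derivation:
Canonical form:  r(s(s(k ∪ p, k ∪ p, k ∪ p ∪ s(k, p, p)), r(s(k, k, k)) ∪ t(k ∪ p, k ∪ p), s(s(k ∪ p, k ∪ p ∪ r(p), s(k, p, k)), t(r(k), p), p ∪ r(k))))
R3 matches:  uses r(p);  w := k ∪ p
Every leftover argument binds to the variable; the entire application is replaced.
Result:  r(s(s(k ∪ p, k ∪ p, k ∪ p ∪ s(k, p, p)), r(s(k, k, k)) ∪ t(k ∪ p, k ∪ p), s(s(k ∪ p, k ∪ p, s(k, p, k)), t(r(k), p), p ∪ r(k))))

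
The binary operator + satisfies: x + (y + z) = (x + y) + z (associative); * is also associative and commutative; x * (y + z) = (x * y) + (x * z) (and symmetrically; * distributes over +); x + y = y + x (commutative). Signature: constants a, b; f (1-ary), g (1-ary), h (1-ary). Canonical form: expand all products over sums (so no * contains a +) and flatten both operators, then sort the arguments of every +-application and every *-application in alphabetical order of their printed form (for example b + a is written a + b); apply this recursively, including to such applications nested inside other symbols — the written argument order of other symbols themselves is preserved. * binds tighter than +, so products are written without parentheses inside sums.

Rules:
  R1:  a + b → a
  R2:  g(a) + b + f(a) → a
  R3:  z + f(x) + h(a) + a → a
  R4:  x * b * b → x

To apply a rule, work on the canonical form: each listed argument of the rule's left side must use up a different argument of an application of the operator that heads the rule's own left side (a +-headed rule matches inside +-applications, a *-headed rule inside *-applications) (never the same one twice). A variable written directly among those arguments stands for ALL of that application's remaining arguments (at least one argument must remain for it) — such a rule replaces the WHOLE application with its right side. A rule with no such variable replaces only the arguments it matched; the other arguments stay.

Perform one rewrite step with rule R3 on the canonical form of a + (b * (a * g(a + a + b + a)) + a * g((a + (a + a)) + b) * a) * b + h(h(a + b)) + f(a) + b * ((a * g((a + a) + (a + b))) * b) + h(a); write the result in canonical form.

Answer: a

Derivation:
Canonical form:  a + a * a * b * g(a + a + a + b) + a * b * b * g(a + a + a + b) + a * b * b * g(a + a + a + b) + f(a) + h(a) + h(h(a + b))
R3 matches:  uses a, f(a), h(a);  x := a, z := a * a * b * g(a + a + a + b) + a * b * b * g(a + a + a + b) + a * b * b * g(a + a + a + b) + h(h(a + b))
Every leftover argument binds to the variable; the entire application is replaced.
New term:  a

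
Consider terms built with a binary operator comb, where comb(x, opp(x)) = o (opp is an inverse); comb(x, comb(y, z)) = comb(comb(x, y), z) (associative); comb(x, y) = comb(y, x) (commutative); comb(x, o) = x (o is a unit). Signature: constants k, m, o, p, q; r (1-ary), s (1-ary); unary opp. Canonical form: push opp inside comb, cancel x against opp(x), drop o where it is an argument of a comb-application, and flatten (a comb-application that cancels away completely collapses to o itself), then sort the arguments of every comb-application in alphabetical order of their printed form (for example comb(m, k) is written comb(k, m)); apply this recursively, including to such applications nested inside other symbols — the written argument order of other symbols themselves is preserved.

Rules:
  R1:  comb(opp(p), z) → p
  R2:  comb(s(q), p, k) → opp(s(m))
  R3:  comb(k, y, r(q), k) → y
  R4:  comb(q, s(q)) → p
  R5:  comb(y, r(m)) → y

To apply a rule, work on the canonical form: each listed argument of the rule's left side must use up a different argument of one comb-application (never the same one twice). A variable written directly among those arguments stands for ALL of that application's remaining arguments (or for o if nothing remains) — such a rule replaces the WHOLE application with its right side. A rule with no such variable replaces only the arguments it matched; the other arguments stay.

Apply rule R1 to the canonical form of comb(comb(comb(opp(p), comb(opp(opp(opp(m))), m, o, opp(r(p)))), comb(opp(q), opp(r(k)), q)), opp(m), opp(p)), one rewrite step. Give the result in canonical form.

Answer: p

Derivation:
Canonical form:  comb(opp(m), opp(p), opp(p), opp(r(k)), opp(r(p)))
Apply R1:  consuming opp(p);  z := comb(opp(m), opp(p), opp(r(k)), opp(r(p)))
The variable takes the whole remainder — replace the entire application.
Result:  p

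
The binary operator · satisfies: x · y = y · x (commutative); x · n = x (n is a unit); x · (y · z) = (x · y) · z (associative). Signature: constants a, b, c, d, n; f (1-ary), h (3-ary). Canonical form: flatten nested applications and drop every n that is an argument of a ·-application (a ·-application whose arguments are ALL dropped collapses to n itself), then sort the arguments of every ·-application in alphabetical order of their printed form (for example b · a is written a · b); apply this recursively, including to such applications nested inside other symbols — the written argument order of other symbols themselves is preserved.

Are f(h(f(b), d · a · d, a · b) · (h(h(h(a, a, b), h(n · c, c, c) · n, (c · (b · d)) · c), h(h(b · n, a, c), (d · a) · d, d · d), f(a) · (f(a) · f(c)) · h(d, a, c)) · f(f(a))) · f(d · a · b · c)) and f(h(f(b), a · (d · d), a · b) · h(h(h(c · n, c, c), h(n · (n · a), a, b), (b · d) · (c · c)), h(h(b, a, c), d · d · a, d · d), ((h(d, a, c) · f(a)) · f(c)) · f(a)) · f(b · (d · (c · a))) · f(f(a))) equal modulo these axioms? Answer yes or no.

Answer: no — f(f(a · b · c · d) · f(f(a)) · h(f(b), a · d · d, a · b) · h(h(h(a, a, b), h(c, c, c), b · c · c · d), h(h(b, a, c), a · d · d, d · d), f(a) · f(a) · f(c) · h(d, a, c))) vs f(f(a · b · c · d) · f(f(a)) · h(f(b), a · d · d, a · b) · h(h(h(c, c, c), h(a, a, b), b · c · c · d), h(h(b, a, c), a · d · d, d · d), f(a) · f(a) · f(c) · h(d, a, c)))

Derivation:
Left:  f(h(f(b), d · a · d, a · b) · (h(h(h(a, a, b), h(n · c, c, c) · n, (c · (b · d)) · c), h(h(b · n, a, c), (d · a) · d, d · d), f(a) · (f(a) · f(c)) · h(d, a, c)) · f(f(a))) · f(d · a · b · c))
  Work inside:  h(f(b), d · a · d, a · b) · (h(h(h(a, a, b), h(n · c, c, c) · n, (c · (b · d)) · c), h(h(b · n, a, c), (d · a) · d, d · d), f(a) · (f(a) · f(c)) · h(d, a, c)) · f(f(a))) · f(d · a · b · c)
  Un-nest:  h(f(b), d · a · d, a · b) · h(h(h(a, a, b), h(n · c, c, c) · n, (c · (b · d)) · c), h(h(b · n, a, c), (d · a) · d, d · d), f(a) · (f(a) · f(c)) · h(d, a, c)) · f(f(a)) · f(d · a · b · c)
  Canonicalize subterm:  h(f(b), d · a · d, a · b)  →  h(f(b), a · d · d, a · b)
  Inside:  h(h(h(a, a, b), h(n · c, c, c) · n, (c · (b · d)) · c), h(h(b · n, a, c), (d · a) · d, d · d), f(a) · (f(a) · f(c)) · h(d, a, c))  →  h(h(h(a, a, b), h(c, c, c), b · c · c · d), h(h(b, a, c), a · d · d, d · d), f(a) · f(a) · f(c) · h(d, a, c))
  Canonicalize subterm:  f(d · a · b · c)  →  f(a · b · c · d)
  Sort:  f(a · b · c · d) · f(f(a)) · h(f(b), a · d · d, a · b) · h(h(h(a, a, b), h(c, c, c), b · c · c · d), h(h(b, a, c), a · d · d, d · d), f(a) · f(a) · f(c) · h(d, a, c))
  Rebuild:  f(f(a · b · c · d) · f(f(a)) · h(f(b), a · d · d, a · b) · h(h(h(a, a, b), h(c, c, c), b · c · c · d), h(h(b, a, c), a · d · d, d · d), f(a) · f(a) · f(c) · h(d, a, c)))
Right:  f(h(f(b), a · (d · d), a · b) · h(h(h(c · n, c, c), h(n · (n · a), a, b), (b · d) · (c · c)), h(h(b, a, c), d · d · a, d · d), ((h(d, a, c) · f(a)) · f(c)) · f(a)) · f(b · (d · (c · a))) · f(f(a)))
  Work inside:  h(f(b), a · (d · d), a · b) · h(h(h(c · n, c, c), h(n · (n · a), a, b), (b · d) · (c · c)), h(h(b, a, c), d · d · a, d · d), ((h(d, a, c) · f(a)) · f(c)) · f(a)) · f(b · (d · (c · a))) · f(f(a))
  Inside:  h(f(b), a · (d · d), a · b)  →  h(f(b), a · d · d, a · b)
  Simplify inside:  h(h(h(c · n, c, c), h(n · (n · a), a, b), (b · d) · (c · c)), h(h(b, a, c), d · d · a, d · d), ((h(d, a, c) · f(a)) · f(c)) · f(a))  →  h(h(h(c, c, c), h(a, a, b), b · c · c · d), h(h(b, a, c), a · d · d, d · d), f(a) · f(a) · f(c) · h(d, a, c))
  Inside:  f(b · (d · (c · a)))  →  f(a · b · c · d)
  Sort:  f(a · b · c · d) · f(f(a)) · h(f(b), a · d · d, a · b) · h(h(h(c, c, c), h(a, a, b), b · c · c · d), h(h(b, a, c), a · d · d, d · d), f(a) · f(a) · f(c) · h(d, a, c))
  Rebuild:  f(f(a · b · c · d) · f(f(a)) · h(f(b), a · d · d, a · b) · h(h(h(c, c, c), h(a, a, b), b · c · c · d), h(h(b, a, c), a · d · d, d · d), f(a) · f(a) · f(c) · h(d, a, c)))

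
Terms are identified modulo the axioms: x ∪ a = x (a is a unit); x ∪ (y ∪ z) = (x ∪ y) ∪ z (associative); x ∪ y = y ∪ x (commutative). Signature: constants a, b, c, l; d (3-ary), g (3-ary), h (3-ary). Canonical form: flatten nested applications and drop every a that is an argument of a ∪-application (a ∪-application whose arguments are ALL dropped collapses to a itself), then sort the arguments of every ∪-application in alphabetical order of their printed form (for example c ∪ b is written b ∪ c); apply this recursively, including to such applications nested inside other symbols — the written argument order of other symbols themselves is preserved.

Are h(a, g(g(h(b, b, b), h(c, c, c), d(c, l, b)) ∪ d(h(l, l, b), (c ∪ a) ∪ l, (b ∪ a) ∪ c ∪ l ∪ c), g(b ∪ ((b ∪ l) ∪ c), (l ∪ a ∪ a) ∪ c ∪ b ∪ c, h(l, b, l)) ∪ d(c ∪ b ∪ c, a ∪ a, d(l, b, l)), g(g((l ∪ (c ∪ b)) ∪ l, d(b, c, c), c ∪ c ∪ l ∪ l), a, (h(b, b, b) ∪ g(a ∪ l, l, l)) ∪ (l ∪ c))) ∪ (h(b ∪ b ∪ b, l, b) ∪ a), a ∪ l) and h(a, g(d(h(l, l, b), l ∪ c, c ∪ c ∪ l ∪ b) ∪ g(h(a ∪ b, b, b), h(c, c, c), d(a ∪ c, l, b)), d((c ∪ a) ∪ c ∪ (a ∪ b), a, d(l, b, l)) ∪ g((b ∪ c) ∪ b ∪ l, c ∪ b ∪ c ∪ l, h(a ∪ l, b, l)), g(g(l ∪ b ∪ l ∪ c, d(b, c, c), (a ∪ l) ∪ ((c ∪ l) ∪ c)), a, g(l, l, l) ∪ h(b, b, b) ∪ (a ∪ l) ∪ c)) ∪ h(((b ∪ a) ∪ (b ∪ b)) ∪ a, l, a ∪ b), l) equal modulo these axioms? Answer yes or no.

Left:  h(a, g(g(h(b, b, b), h(c, c, c), d(c, l, b)) ∪ d(h(l, l, b), (c ∪ a) ∪ l, (b ∪ a) ∪ c ∪ l ∪ c), g(b ∪ ((b ∪ l) ∪ c), (l ∪ a ∪ a) ∪ c ∪ b ∪ c, h(l, b, l)) ∪ d(c ∪ b ∪ c, a ∪ a, d(l, b, l)), g(g((l ∪ (c ∪ b)) ∪ l, d(b, c, c), c ∪ c ∪ l ∪ l), a, (h(b, b, b) ∪ g(a ∪ l, l, l)) ∪ (l ∪ c))) ∪ (h(b ∪ b ∪ b, l, b) ∪ a), a ∪ l)
  Focus inside:  g(g(h(b, b, b), h(c, c, c), d(c, l, b)) ∪ d(h(l, l, b), (c ∪ a) ∪ l, (b ∪ a) ∪ c ∪ l ∪ c), g(b ∪ ((b ∪ l) ∪ c), (l ∪ a ∪ a) ∪ c ∪ b ∪ c, h(l, b, l)) ∪ d(c ∪ b ∪ c, a ∪ a, d(l, b, l)), g(g((l ∪ (c ∪ b)) ∪ l, d(b, c, c), c ∪ c ∪ l ∪ l), a, (h(b, b, b) ∪ g(a ∪ l, l, l)) ∪ (l ∪ c))) ∪ (h(b ∪ b ∪ b, l, b) ∪ a)
  Merge nested applications:  g(g(h(b, b, b), h(c, c, c), d(c, l, b)) ∪ d(h(l, l, b), (c ∪ a) ∪ l, (b ∪ a) ∪ c ∪ l ∪ c), g(b ∪ ((b ∪ l) ∪ c), (l ∪ a ∪ a) ∪ c ∪ b ∪ c, h(l, b, l)) ∪ d(c ∪ b ∪ c, a ∪ a, d(l, b, l)), g(g((l ∪ (c ∪ b)) ∪ l, d(b, c, c), c ∪ c ∪ l ∪ l), a, (h(b, b, b) ∪ g(a ∪ l, l, l)) ∪ (l ∪ c))) ∪ h(b ∪ b ∪ b, l, b) ∪ a
  Inside:  g(g(h(b, b, b), h(c, c, c), d(c, l, b)) ∪ d(h(l, l, b), (c ∪ a) ∪ l, (b ∪ a) ∪ c ∪ l ∪ c), g(b ∪ ((b ∪ l) ∪ c), (l ∪ a ∪ a) ∪ c ∪ b ∪ c, h(l, b, l)) ∪ d(c ∪ b ∪ c, a ∪ a, d(l, b, l)), g(g((l ∪ (c ∪ b)) ∪ l, d(b, c, c), c ∪ c ∪ l ∪ l), a, (h(b, b, b) ∪ g(a ∪ l, l, l)) ∪ (l ∪ c)))  →  g(d(h(l, l, b), c ∪ l, b ∪ c ∪ c ∪ l) ∪ g(h(b, b, b), h(c, c, c), d(c, l, b)), d(b ∪ c ∪ c, a, d(l, b, l)) ∪ g(b ∪ b ∪ c ∪ l, b ∪ c ∪ c ∪ l, h(l, b, l)), g(g(b ∪ c ∪ l ∪ l, d(b, c, c), c ∪ c ∪ l ∪ l), a, c ∪ g(l, l, l) ∪ h(b, b, b) ∪ l))
  Drop the unit:  drop a
  Order the arguments:  g(d(h(l, l, b), c ∪ l, b ∪ c ∪ c ∪ l) ∪ g(h(b, b, b), h(c, c, c), d(c, l, b)), d(b ∪ c ∪ c, a, d(l, b, l)) ∪ g(b ∪ b ∪ c ∪ l, b ∪ c ∪ c ∪ l, h(l, b, l)), g(g(b ∪ c ∪ l ∪ l, d(b, c, c), c ∪ c ∪ l ∪ l), a, c ∪ g(l, l, l) ∪ h(b, b, b) ∪ l)) ∪ h(b ∪ b ∪ b, l, b)
  Put back:  h(a, g(d(h(l, l, b), c ∪ l, b ∪ c ∪ c ∪ l) ∪ g(h(b, b, b), h(c, c, c), d(c, l, b)), d(b ∪ c ∪ c, a, d(l, b, l)) ∪ g(b ∪ b ∪ c ∪ l, b ∪ c ∪ c ∪ l, h(l, b, l)), g(g(b ∪ c ∪ l ∪ l, d(b, c, c), c ∪ c ∪ l ∪ l), a, c ∪ g(l, l, l) ∪ h(b, b, b) ∪ l)) ∪ h(b ∪ b ∪ b, l, b), l)
Right:  h(a, g(d(h(l, l, b), l ∪ c, c ∪ c ∪ l ∪ b) ∪ g(h(a ∪ b, b, b), h(c, c, c), d(a ∪ c, l, b)), d((c ∪ a) ∪ c ∪ (a ∪ b), a, d(l, b, l)) ∪ g((b ∪ c) ∪ b ∪ l, c ∪ b ∪ c ∪ l, h(a ∪ l, b, l)), g(g(l ∪ b ∪ l ∪ c, d(b, c, c), (a ∪ l) ∪ ((c ∪ l) ∪ c)), a, g(l, l, l) ∪ h(b, b, b) ∪ (a ∪ l) ∪ c)) ∪ h(((b ∪ a) ∪ (b ∪ b)) ∪ a, l, a ∪ b), l)
  Focus inside:  g(d(h(l, l, b), l ∪ c, c ∪ c ∪ l ∪ b) ∪ g(h(a ∪ b, b, b), h(c, c, c), d(a ∪ c, l, b)), d((c ∪ a) ∪ c ∪ (a ∪ b), a, d(l, b, l)) ∪ g((b ∪ c) ∪ b ∪ l, c ∪ b ∪ c ∪ l, h(a ∪ l, b, l)), g(g(l ∪ b ∪ l ∪ c, d(b, c, c), (a ∪ l) ∪ ((c ∪ l) ∪ c)), a, g(l, l, l) ∪ h(b, b, b) ∪ (a ∪ l) ∪ c)) ∪ h(((b ∪ a) ∪ (b ∪ b)) ∪ a, l, a ∪ b)
  Canonicalize subterm:  g(d(h(l, l, b), l ∪ c, c ∪ c ∪ l ∪ b) ∪ g(h(a ∪ b, b, b), h(c, c, c), d(a ∪ c, l, b)), d((c ∪ a) ∪ c ∪ (a ∪ b), a, d(l, b, l)) ∪ g((b ∪ c) ∪ b ∪ l, c ∪ b ∪ c ∪ l, h(a ∪ l, b, l)), g(g(l ∪ b ∪ l ∪ c, d(b, c, c), (a ∪ l) ∪ ((c ∪ l) ∪ c)), a, g(l, l, l) ∪ h(b, b, b) ∪ (a ∪ l) ∪ c))  →  g(d(h(l, l, b), c ∪ l, b ∪ c ∪ c ∪ l) ∪ g(h(b, b, b), h(c, c, c), d(c, l, b)), d(b ∪ c ∪ c, a, d(l, b, l)) ∪ g(b ∪ b ∪ c ∪ l, b ∪ c ∪ c ∪ l, h(l, b, l)), g(g(b ∪ c ∪ l ∪ l, d(b, c, c), c ∪ c ∪ l ∪ l), a, c ∪ g(l, l, l) ∪ h(b, b, b) ∪ l))
  Inside:  h(((b ∪ a) ∪ (b ∪ b)) ∪ a, l, a ∪ b)  →  h(b ∪ b ∪ b, l, b)
  Sort:  g(d(h(l, l, b), c ∪ l, b ∪ c ∪ c ∪ l) ∪ g(h(b, b, b), h(c, c, c), d(c, l, b)), d(b ∪ c ∪ c, a, d(l, b, l)) ∪ g(b ∪ b ∪ c ∪ l, b ∪ c ∪ c ∪ l, h(l, b, l)), g(g(b ∪ c ∪ l ∪ l, d(b, c, c), c ∪ c ∪ l ∪ l), a, c ∪ g(l, l, l) ∪ h(b, b, b) ∪ l)) ∪ h(b ∪ b ∪ b, l, b)
  Reassemble:  h(a, g(d(h(l, l, b), c ∪ l, b ∪ c ∪ c ∪ l) ∪ g(h(b, b, b), h(c, c, c), d(c, l, b)), d(b ∪ c ∪ c, a, d(l, b, l)) ∪ g(b ∪ b ∪ c ∪ l, b ∪ c ∪ c ∪ l, h(l, b, l)), g(g(b ∪ c ∪ l ∪ l, d(b, c, c), c ∪ c ∪ l ∪ l), a, c ∪ g(l, l, l) ∪ h(b, b, b) ∪ l)) ∪ h(b ∪ b ∪ b, l, b), l)

Answer: yes — both canonical forms are h(a, g(d(h(l, l, b), c ∪ l, b ∪ c ∪ c ∪ l) ∪ g(h(b, b, b), h(c, c, c), d(c, l, b)), d(b ∪ c ∪ c, a, d(l, b, l)) ∪ g(b ∪ b ∪ c ∪ l, b ∪ c ∪ c ∪ l, h(l, b, l)), g(g(b ∪ c ∪ l ∪ l, d(b, c, c), c ∪ c ∪ l ∪ l), a, c ∪ g(l, l, l) ∪ h(b, b, b) ∪ l)) ∪ h(b ∪ b ∪ b, l, b), l)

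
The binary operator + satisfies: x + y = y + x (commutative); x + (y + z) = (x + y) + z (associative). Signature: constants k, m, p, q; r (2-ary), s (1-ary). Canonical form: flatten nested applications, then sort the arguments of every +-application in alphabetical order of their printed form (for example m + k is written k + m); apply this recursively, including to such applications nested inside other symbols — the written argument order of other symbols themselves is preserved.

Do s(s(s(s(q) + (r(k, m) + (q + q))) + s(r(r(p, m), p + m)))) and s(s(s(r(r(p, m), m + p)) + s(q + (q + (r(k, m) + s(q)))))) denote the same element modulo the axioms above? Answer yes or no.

Answer: yes — both canonical forms are s(s(s(q + q + r(k, m) + s(q)) + s(r(r(p, m), m + p))))

Derivation:
Left:  s(s(s(s(q) + (r(k, m) + (q + q))) + s(r(r(p, m), p + m))))
  Focus inside:  s(s(q) + (r(k, m) + (q + q))) + s(r(r(p, m), p + m))
  Canonicalize subterm:  s(s(q) + (r(k, m) + (q + q)))  →  s(q + q + r(k, m) + s(q))
  Canonicalize subterm:  s(r(r(p, m), p + m))  →  s(r(r(p, m), m + p))
  Sort arguments:  s(q + q + r(k, m) + s(q)) + s(r(r(p, m), m + p))
  Put back:  s(s(s(q + q + r(k, m) + s(q)) + s(r(r(p, m), m + p))))
Right:  s(s(s(r(r(p, m), m + p)) + s(q + (q + (r(k, m) + s(q))))))
  Focus inside:  s(r(r(p, m), m + p)) + s(q + (q + (r(k, m) + s(q))))
  Canonicalize subterm:  s(q + (q + (r(k, m) + s(q))))  →  s(q + q + r(k, m) + s(q))
  Order the arguments:  s(q + q + r(k, m) + s(q)) + s(r(r(p, m), m + p))
  Rebuild:  s(s(s(q + q + r(k, m) + s(q)) + s(r(r(p, m), m + p))))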